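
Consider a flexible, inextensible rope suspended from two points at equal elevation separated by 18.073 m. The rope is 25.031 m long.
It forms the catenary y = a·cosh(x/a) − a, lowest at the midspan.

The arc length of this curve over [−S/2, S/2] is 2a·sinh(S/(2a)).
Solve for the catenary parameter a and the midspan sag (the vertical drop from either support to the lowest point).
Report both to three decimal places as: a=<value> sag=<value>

seed: a₀ = √(S³/(24(L−S))) = √(18.073³/(24·6.958)) = 5.945625
iter 1: u=1.519857  f(a)=+8.493e-01  f'(a)=-2.928e+00  a ← 5.945625 − (+8.493e-01/-2.928e+00) = 6.235705
iter 2: u=1.449155  f(a)=+6.611e-02  f'(a)=-2.488e+00  a ← 6.235705 − (+6.611e-02/-2.488e+00) = 6.262275
iter 3: u=1.443006  f(a)=+4.753e-04  f'(a)=-2.453e+00  a ← 6.262275 − (+4.753e-04/-2.453e+00) = 6.262468
iter 4: u=1.442961  f(a)=+2.496e-08  f'(a)=-2.452e+00  a ← 6.262468 − (+2.496e-08/-2.452e+00) = 6.262468
iter 5: u=1.442961  f(a)=+0.000e+00  f'(a)=-2.452e+00  a ← 6.262468 − (+0.000e+00/-2.452e+00) = 6.262468
converged: |Δa| < 1e-12 after 5 iterations
sag = a·(cosh(S/(2a)) − 1) = 6.262468·(cosh(1.442961) − 1) = 7.732397
T_max/T_min = cosh(S/(2a)) = 2.234720

a=6.262 sag=7.732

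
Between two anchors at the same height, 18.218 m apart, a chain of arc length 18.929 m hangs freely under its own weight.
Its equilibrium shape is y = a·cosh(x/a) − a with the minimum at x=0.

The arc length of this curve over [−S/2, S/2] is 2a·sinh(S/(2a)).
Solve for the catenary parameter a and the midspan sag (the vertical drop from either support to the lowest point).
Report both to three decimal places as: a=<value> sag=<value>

seed: a₀ = √(S³/(24(L−S))) = √(18.218³/(24·0.711)) = 18.823944
iter 1: u=0.483905  f(a)=+8.371e-03  f'(a)=-7.733e-02  a ← 18.823944 − (+8.371e-03/-7.733e-02) = 18.932201
iter 2: u=0.481138  f(a)=+7.276e-05  f'(a)=-7.599e-02  a ← 18.932201 − (+7.276e-05/-7.599e-02) = 18.933159
iter 3: u=0.481114  f(a)=+5.605e-09  f'(a)=-7.598e-02  a ← 18.933159 − (+5.605e-09/-7.598e-02) = 18.933159
iter 4: u=0.481114  f(a)=+0.000e+00  f'(a)=-7.598e-02  a ← 18.933159 − (+0.000e+00/-7.598e-02) = 18.933159
converged: |Δa| < 1e-12 after 4 iterations
sag = a·(cosh(S/(2a)) − 1) = 18.933159·(cosh(0.481114) − 1) = 2.233826
T_max/T_min = cosh(S/(2a)) = 1.117985

a=18.933 sag=2.234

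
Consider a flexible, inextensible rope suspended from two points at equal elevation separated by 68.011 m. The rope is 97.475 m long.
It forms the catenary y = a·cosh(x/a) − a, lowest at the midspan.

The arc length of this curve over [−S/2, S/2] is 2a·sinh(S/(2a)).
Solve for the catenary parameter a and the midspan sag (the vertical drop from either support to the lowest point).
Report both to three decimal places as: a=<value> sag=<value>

seed: a₀ = √(S³/(24(L−S))) = √(68.011³/(24·29.464)) = 21.091976
iter 1: u=1.612248  f(a)=+4.075e+00  f'(a)=-3.591e+00  a ← 21.091976 − (+4.075e+00/-3.591e+00) = 22.226839
iter 2: u=1.529930  f(a)=+3.520e-01  f'(a)=-2.995e+00  a ← 22.226839 − (+3.520e-01/-2.995e+00) = 22.344372
iter 3: u=1.521882  f(a)=+3.175e-03  f'(a)=-2.941e+00  a ← 22.344372 − (+3.175e-03/-2.941e+00) = 22.345451
iter 4: u=1.521809  f(a)=+2.635e-07  f'(a)=-2.941e+00  a ← 22.345451 − (+2.635e-07/-2.941e+00) = 22.345451
iter 5: u=1.521809  f(a)=+0.000e+00  f'(a)=-2.941e+00  a ← 22.345451 − (+0.000e+00/-2.941e+00) = 22.345451
converged: |Δa| < 1e-12 after 5 iterations
sag = a·(cosh(S/(2a)) − 1) = 22.345451·(cosh(1.521809) − 1) = 31.270433
T_max/T_min = cosh(S/(2a)) = 2.399409

a=22.345 sag=31.270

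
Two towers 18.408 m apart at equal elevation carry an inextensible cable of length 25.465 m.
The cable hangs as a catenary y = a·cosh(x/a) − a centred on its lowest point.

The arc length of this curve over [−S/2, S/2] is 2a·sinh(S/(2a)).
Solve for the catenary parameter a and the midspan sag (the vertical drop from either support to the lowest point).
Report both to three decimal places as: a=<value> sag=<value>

a=6.391 sag=7.856

seed: a₀ = √(S³/(24(L−S))) = √(18.408³/(24·7.057)) = 6.068680
iter 1: u=1.516640  f(a)=+8.575e-01  f'(a)=-2.907e+00  a ← 6.068680 − (+8.575e-01/-2.907e+00) = 6.363713
iter 2: u=1.446326  f(a)=+6.650e-02  f'(a)=-2.472e+00  a ← 6.363713 − (+6.650e-02/-2.472e+00) = 6.390617
iter 3: u=1.440237  f(a)=+4.742e-04  f'(a)=-2.437e+00  a ← 6.390617 − (+4.742e-04/-2.437e+00) = 6.390812
iter 4: u=1.440193  f(a)=+2.450e-08  f'(a)=-2.436e+00  a ← 6.390812 − (+2.450e-08/-2.436e+00) = 6.390812
iter 5: u=1.440193  f(a)=-7.105e-15  f'(a)=-2.436e+00  a ← 6.390812 − (-7.105e-15/-2.436e+00) = 6.390812
converged: |Δa| < 1e-12 after 5 iterations
sag = a·(cosh(S/(2a)) − 1) = 6.390812·(cosh(1.440193) − 1) = 7.855557
T_max/T_min = cosh(S/(2a)) = 2.229196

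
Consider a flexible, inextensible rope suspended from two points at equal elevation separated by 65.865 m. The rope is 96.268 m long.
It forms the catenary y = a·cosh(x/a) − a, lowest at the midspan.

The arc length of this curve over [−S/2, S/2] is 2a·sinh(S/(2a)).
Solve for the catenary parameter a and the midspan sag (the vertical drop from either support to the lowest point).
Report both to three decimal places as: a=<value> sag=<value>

seed: a₀ = √(S³/(24(L−S))) = √(65.865³/(24·30.403)) = 19.788743
iter 1: u=1.664204  f(a)=+4.499e+00  f'(a)=-4.012e+00  a ← 19.788743 − (+4.499e+00/-4.012e+00) = 20.909950
iter 2: u=1.574968  f(a)=+4.107e-01  f'(a)=-3.310e+00  a ← 20.909950 − (+4.107e-01/-3.310e+00) = 21.034000
iter 3: u=1.565679  f(a)=+4.181e-03  f'(a)=-3.243e+00  a ← 21.034000 − (+4.181e-03/-3.243e+00) = 21.035289
iter 4: u=1.565583  f(a)=+4.432e-07  f'(a)=-3.243e+00  a ← 21.035289 − (+4.432e-07/-3.243e+00) = 21.035289
iter 5: u=1.565583  f(a)=+2.842e-14  f'(a)=-3.243e+00  a ← 21.035289 − (+2.842e-14/-3.243e+00) = 21.035289
converged: |Δa| < 1e-12 after 5 iterations
sag = a·(cosh(S/(2a)) − 1) = 21.035289·(cosh(1.565583) − 1) = 31.494372
T_max/T_min = cosh(S/(2a)) = 2.497216

a=21.035 sag=31.494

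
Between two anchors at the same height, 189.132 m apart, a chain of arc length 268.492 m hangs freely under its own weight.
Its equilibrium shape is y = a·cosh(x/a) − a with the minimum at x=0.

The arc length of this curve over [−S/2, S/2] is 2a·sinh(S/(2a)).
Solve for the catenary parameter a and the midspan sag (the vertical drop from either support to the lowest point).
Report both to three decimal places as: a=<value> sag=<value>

seed: a₀ = √(S³/(24(L−S))) = √(189.132³/(24·79.360)) = 59.599288
iter 1: u=1.586697  f(a)=+1.061e+01  f'(a)=-3.397e+00  a ← 59.599288 − (+1.061e+01/-3.397e+00) = 62.722881
iter 2: u=1.507679  f(a)=+8.912e-01  f'(a)=-2.848e+00  a ← 62.722881 − (+8.912e-01/-2.848e+00) = 63.035793
iter 3: u=1.500195  f(a)=+7.561e-03  f'(a)=-2.800e+00  a ← 63.035793 − (+7.561e-03/-2.800e+00) = 63.038494
iter 4: u=1.500131  f(a)=+5.545e-07  f'(a)=-2.800e+00  a ← 63.038494 − (+5.545e-07/-2.800e+00) = 63.038494
iter 5: u=1.500131  f(a)=+0.000e+00  f'(a)=-2.800e+00  a ← 63.038494 − (+0.000e+00/-2.800e+00) = 63.038494
converged: |Δa| < 1e-12 after 5 iterations
sag = a·(cosh(S/(2a)) − 1) = 63.038494·(cosh(1.500131) − 1) = 85.271453
T_max/T_min = cosh(S/(2a)) = 2.352689

a=63.038 sag=85.271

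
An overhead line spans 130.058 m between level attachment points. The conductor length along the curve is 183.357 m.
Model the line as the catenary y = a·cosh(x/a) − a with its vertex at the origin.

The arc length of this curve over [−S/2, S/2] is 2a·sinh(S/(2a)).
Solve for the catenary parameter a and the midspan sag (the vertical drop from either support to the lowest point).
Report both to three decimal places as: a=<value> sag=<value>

a=43.812 sag=57.797

seed: a₀ = √(S³/(24(L−S))) = √(130.058³/(24·53.299)) = 41.470613
iter 1: u=1.568074  f(a)=+6.950e+00  f'(a)=-3.261e+00  a ← 41.470613 − (+6.950e+00/-3.261e+00) = 43.602057
iter 2: u=1.491420  f(a)=+5.717e-01  f'(a)=-2.744e+00  a ← 43.602057 − (+5.717e-01/-2.744e+00) = 43.810394
iter 3: u=1.484328  f(a)=+4.636e-03  f'(a)=-2.700e+00  a ← 43.810394 − (+4.636e-03/-2.700e+00) = 43.812111
iter 4: u=1.484270  f(a)=+3.103e-07  f'(a)=-2.700e+00  a ← 43.812111 − (+3.103e-07/-2.700e+00) = 43.812111
iter 5: u=1.484270  f(a)=-2.842e-14  f'(a)=-2.700e+00  a ← 43.812111 − (-2.842e-14/-2.700e+00) = 43.812111
converged: |Δa| < 1e-12 after 5 iterations
sag = a·(cosh(S/(2a)) − 1) = 43.812111·(cosh(1.484270) − 1) = 57.797182
T_max/T_min = cosh(S/(2a)) = 2.319206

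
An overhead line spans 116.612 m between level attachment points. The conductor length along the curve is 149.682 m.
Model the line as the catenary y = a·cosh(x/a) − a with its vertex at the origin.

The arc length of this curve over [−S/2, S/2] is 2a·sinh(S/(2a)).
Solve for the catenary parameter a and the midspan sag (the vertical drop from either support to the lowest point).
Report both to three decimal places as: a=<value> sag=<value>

seed: a₀ = √(S³/(24(L−S))) = √(116.612³/(24·33.070)) = 44.698417
iter 1: u=1.304431  f(a)=+2.930e+00  f'(a)=-1.747e+00  a ← 44.698417 − (+2.930e+00/-1.747e+00) = 46.375450
iter 2: u=1.257260  f(a)=+1.730e-01  f'(a)=-1.547e+00  a ← 46.375450 − (+1.730e-01/-1.547e+00) = 46.487303
iter 3: u=1.254235  f(a)=+6.865e-04  f'(a)=-1.534e+00  a ← 46.487303 − (+6.865e-04/-1.534e+00) = 46.487750
iter 4: u=1.254223  f(a)=+1.091e-08  f'(a)=-1.534e+00  a ← 46.487750 − (+1.091e-08/-1.534e+00) = 46.487750
iter 5: u=1.254223  f(a)=+2.842e-14  f'(a)=-1.534e+00  a ← 46.487750 − (+2.842e-14/-1.534e+00) = 46.487750
converged: |Δa| < 1e-12 after 5 iterations
sag = a·(cosh(S/(2a)) − 1) = 46.487750·(cosh(1.254223) − 1) = 41.616087
T_max/T_min = cosh(S/(2a)) = 1.895205

a=46.488 sag=41.616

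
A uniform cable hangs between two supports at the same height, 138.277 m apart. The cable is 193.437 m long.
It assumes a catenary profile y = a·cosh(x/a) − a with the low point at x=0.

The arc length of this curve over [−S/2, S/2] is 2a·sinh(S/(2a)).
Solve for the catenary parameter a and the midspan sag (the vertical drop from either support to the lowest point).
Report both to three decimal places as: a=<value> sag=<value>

seed: a₀ = √(S³/(24(L−S))) = √(138.277³/(24·55.160)) = 44.689673
iter 1: u=1.547080  f(a)=+6.990e+00  f'(a)=-3.112e+00  a ← 44.689673 − (+6.990e+00/-3.112e+00) = 46.935688
iter 2: u=1.473048  f(a)=+5.615e-01  f'(a)=-2.631e+00  a ← 46.935688 − (+5.615e-01/-2.631e+00) = 47.149151
iter 3: u=1.466378  f(a)=+4.323e-03  f'(a)=-2.590e+00  a ← 47.149151 − (+4.323e-03/-2.590e+00) = 47.150820
iter 4: u=1.466327  f(a)=+2.606e-07  f'(a)=-2.590e+00  a ← 47.150820 − (+2.606e-07/-2.590e+00) = 47.150821
iter 5: u=1.466327  f(a)=+0.000e+00  f'(a)=-2.590e+00  a ← 47.150821 − (+0.000e+00/-2.590e+00) = 47.150821
converged: |Δa| < 1e-12 after 5 iterations
sag = a·(cosh(S/(2a)) − 1) = 47.150821·(cosh(1.466327) − 1) = 60.448752
T_max/T_min = cosh(S/(2a)) = 2.282030

a=47.151 sag=60.449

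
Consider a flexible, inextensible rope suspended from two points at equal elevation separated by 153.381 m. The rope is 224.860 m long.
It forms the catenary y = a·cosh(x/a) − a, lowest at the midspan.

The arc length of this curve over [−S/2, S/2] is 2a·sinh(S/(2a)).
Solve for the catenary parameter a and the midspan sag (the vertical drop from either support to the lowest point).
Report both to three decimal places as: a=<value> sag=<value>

seed: a₀ = √(S³/(24(L−S))) = √(153.381³/(24·71.479)) = 45.863003
iter 1: u=1.672165  f(a)=+1.069e+01  f'(a)=-4.080e+00  a ← 45.863003 − (+1.069e+01/-4.080e+00) = 48.481677
iter 2: u=1.581845  f(a)=+9.835e-01  f'(a)=-3.361e+00  a ← 48.481677 − (+9.835e-01/-3.361e+00) = 48.774300
iter 3: u=1.572355  f(a)=+1.020e-02  f'(a)=-3.292e+00  a ← 48.774300 − (+1.020e-02/-3.292e+00) = 48.777398
iter 4: u=1.572255  f(a)=+1.121e-06  f'(a)=-3.291e+00  a ← 48.777398 − (+1.121e-06/-3.291e+00) = 48.777399
iter 5: u=1.572255  f(a)=+5.684e-14  f'(a)=-3.291e+00  a ← 48.777399 − (+5.684e-14/-3.291e+00) = 48.777399
converged: |Δa| < 1e-12 after 5 iterations
sag = a·(cosh(S/(2a)) − 1) = 48.777399·(cosh(1.572255) − 1) = 73.777648
T_max/T_min = cosh(S/(2a)) = 2.512538

a=48.777 sag=73.778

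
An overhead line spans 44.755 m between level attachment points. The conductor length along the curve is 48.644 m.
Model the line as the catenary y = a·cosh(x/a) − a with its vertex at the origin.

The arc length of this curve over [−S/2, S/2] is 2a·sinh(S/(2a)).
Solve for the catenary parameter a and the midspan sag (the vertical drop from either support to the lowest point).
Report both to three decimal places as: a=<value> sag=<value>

a=31.387 sag=8.321

seed: a₀ = √(S³/(24(L−S))) = √(44.755³/(24·3.889)) = 30.991154
iter 1: u=0.722061  f(a)=+1.026e-01  f'(a)=-2.643e-01  a ← 30.991154 − (+1.026e-01/-2.643e-01) = 31.379524
iter 2: u=0.713124  f(a)=+1.961e-03  f'(a)=-2.543e-01  a ← 31.379524 − (+1.961e-03/-2.543e-01) = 31.387237
iter 3: u=0.712949  f(a)=+7.471e-07  f'(a)=-2.541e-01  a ← 31.387237 − (+7.471e-07/-2.541e-01) = 31.387240
iter 4: u=0.712949  f(a)=+1.208e-13  f'(a)=-2.541e-01  a ← 31.387240 − (+1.208e-13/-2.541e-01) = 31.387240
converged: |Δa| < 1e-12 after 4 iterations
sag = a·(cosh(S/(2a)) − 1) = 31.387240·(cosh(0.712949) − 1) = 8.320675
T_max/T_min = cosh(S/(2a)) = 1.265097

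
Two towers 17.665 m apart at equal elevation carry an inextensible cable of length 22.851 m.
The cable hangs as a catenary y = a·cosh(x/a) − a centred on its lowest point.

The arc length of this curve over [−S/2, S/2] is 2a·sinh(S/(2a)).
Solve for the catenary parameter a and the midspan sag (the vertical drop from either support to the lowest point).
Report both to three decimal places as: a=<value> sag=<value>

a=6.930 sag=6.433

seed: a₀ = √(S³/(24(L−S))) = √(17.665³/(24·5.186)) = 6.655008
iter 1: u=1.327196  f(a)=+4.764e-01  f'(a)=-1.851e+00  a ← 6.655008 − (+4.764e-01/-1.851e+00) = 6.912384
iter 2: u=1.277779  f(a)=+2.903e-02  f'(a)=-1.632e+00  a ← 6.912384 − (+2.903e-02/-1.632e+00) = 6.930176
iter 3: u=1.274499  f(a)=+1.233e-04  f'(a)=-1.618e+00  a ← 6.930176 − (+1.233e-04/-1.618e+00) = 6.930252
iter 4: u=1.274485  f(a)=+2.244e-09  f'(a)=-1.618e+00  a ← 6.930252 − (+2.244e-09/-1.618e+00) = 6.930252
iter 5: u=1.274485  f(a)=+0.000e+00  f'(a)=-1.618e+00  a ← 6.930252 − (+0.000e+00/-1.618e+00) = 6.930252
converged: |Δa| < 1e-12 after 5 iterations
sag = a·(cosh(S/(2a)) − 1) = 6.930252·(cosh(1.274485) − 1) = 6.432773
T_max/T_min = cosh(S/(2a)) = 1.928216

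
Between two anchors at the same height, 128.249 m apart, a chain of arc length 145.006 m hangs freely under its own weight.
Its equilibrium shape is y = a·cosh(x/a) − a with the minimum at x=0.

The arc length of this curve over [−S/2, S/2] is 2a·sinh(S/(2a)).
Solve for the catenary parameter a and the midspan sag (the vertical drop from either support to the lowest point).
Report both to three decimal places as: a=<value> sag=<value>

seed: a₀ = √(S³/(24(L−S))) = √(128.249³/(24·16.757)) = 72.423119
iter 1: u=0.885415  f(a)=+6.692e-01  f'(a)=-5.001e-01  a ← 72.423119 − (+6.692e-01/-5.001e-01) = 73.761425
iter 2: u=0.869350  f(a)=+1.900e-02  f'(a)=-4.720e-01  a ← 73.761425 − (+1.900e-02/-4.720e-01) = 73.801679
iter 3: u=0.868876  f(a)=+1.631e-05  f'(a)=-4.712e-01  a ← 73.801679 − (+1.631e-05/-4.712e-01) = 73.801713
iter 4: u=0.868875  f(a)=+1.205e-11  f'(a)=-4.712e-01  a ← 73.801713 − (+1.205e-11/-4.712e-01) = 73.801713
converged: |Δa| < 1e-12 after 4 iterations
sag = a·(cosh(S/(2a)) − 1) = 73.801713·(cosh(0.868875) − 1) = 29.655417
T_max/T_min = cosh(S/(2a)) = 1.401826

a=73.802 sag=29.655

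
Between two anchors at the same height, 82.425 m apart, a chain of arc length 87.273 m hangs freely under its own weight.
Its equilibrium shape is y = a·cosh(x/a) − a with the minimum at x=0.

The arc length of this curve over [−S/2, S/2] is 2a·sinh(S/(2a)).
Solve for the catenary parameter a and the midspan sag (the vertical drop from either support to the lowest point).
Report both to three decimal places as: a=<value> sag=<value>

a=69.979 sag=12.490

seed: a₀ = √(S³/(24(L−S))) = √(82.425³/(24·4.848)) = 69.374762
iter 1: u=0.594056  f(a)=+8.627e-02  f'(a)=-1.448e-01  a ← 69.374762 − (+8.627e-02/-1.448e-01) = 69.970696
iter 2: u=0.588997  f(a)=+1.124e-03  f'(a)=-1.410e-01  a ← 69.970696 − (+1.124e-03/-1.410e-01) = 69.978669
iter 3: u=0.588929  f(a)=+1.965e-07  f'(a)=-1.410e-01  a ← 69.978669 − (+1.965e-07/-1.410e-01) = 69.978670
iter 4: u=0.588929  f(a)=+0.000e+00  f'(a)=-1.410e-01  a ← 69.978670 − (+0.000e+00/-1.410e-01) = 69.978670
converged: |Δa| < 1e-12 after 4 iterations
sag = a·(cosh(S/(2a)) − 1) = 69.978670·(cosh(0.588929) − 1) = 12.490466
T_max/T_min = cosh(S/(2a)) = 1.178490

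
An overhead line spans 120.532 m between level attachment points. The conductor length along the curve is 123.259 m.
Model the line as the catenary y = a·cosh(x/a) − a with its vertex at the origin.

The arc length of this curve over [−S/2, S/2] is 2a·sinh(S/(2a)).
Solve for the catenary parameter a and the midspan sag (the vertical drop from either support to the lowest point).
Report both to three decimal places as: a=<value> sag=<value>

a=164.123 sag=11.190

seed: a₀ = √(S³/(24(L−S))) = √(120.532³/(24·2.727)) = 163.570641
iter 1: u=0.368440  f(a)=+1.857e-02  f'(a)=-3.380e-02  a ← 163.570641 − (+1.857e-02/-3.380e-02) = 164.120054
iter 2: u=0.367207  f(a)=+9.398e-05  f'(a)=-3.346e-02  a ← 164.120054 − (+9.398e-05/-3.346e-02) = 164.122863
iter 3: u=0.367201  f(a)=+2.434e-09  f'(a)=-3.346e-02  a ← 164.122863 − (+2.434e-09/-3.346e-02) = 164.122863
iter 4: u=0.367201  f(a)=+0.000e+00  f'(a)=-3.346e-02  a ← 164.122863 − (+0.000e+00/-3.346e-02) = 164.122863
converged: |Δa| < 1e-12 after 4 iterations
sag = a·(cosh(S/(2a)) − 1) = 164.122863·(cosh(0.367201) − 1) = 11.189742
T_max/T_min = cosh(S/(2a)) = 1.068179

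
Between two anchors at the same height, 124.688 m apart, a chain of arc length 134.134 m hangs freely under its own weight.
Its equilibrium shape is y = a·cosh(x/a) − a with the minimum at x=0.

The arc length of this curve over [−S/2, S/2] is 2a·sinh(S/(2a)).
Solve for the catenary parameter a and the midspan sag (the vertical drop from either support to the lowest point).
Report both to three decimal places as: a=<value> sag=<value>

a=93.504 sag=21.565

seed: a₀ = √(S³/(24(L−S))) = √(124.688³/(24·9.446)) = 92.471392
iter 1: u=0.674198  f(a)=+2.170e-01  f'(a)=-2.137e-01  a ← 92.471392 − (+2.170e-01/-2.137e-01) = 93.486734
iter 2: u=0.666875  f(a)=+3.626e-03  f'(a)=-2.067e-01  a ← 93.486734 − (+3.626e-03/-2.067e-01) = 93.504281
iter 3: u=0.666750  f(a)=+1.051e-06  f'(a)=-2.065e-01  a ← 93.504281 − (+1.051e-06/-2.065e-01) = 93.504287
iter 4: u=0.666750  f(a)=+8.527e-14  f'(a)=-2.065e-01  a ← 93.504287 − (+8.527e-14/-2.065e-01) = 93.504287
converged: |Δa| < 1e-12 after 4 iterations
sag = a·(cosh(S/(2a)) − 1) = 93.504287·(cosh(0.666750) − 1) = 21.565406
T_max/T_min = cosh(S/(2a)) = 1.230635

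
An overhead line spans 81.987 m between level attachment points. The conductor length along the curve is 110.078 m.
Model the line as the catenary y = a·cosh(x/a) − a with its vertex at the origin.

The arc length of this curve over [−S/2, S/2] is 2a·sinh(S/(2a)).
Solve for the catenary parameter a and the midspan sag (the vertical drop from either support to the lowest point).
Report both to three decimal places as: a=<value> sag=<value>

a=29.958 sag=32.706

seed: a₀ = √(S³/(24(L−S))) = √(81.987³/(24·28.091)) = 28.590929
iter 1: u=1.433794  f(a)=+3.033e+00  f'(a)=-2.400e+00  a ← 28.590929 − (+3.033e+00/-2.400e+00) = 29.854725
iter 2: u=1.373099  f(a)=+2.127e-01  f'(a)=-2.074e+00  a ← 29.854725 − (+2.127e-01/-2.074e+00) = 29.957274
iter 3: u=1.368399  f(a)=+1.220e-03  f'(a)=-2.050e+00  a ← 29.957274 − (+1.220e-03/-2.050e+00) = 29.957869
iter 4: u=1.368372  f(a)=+4.069e-08  f'(a)=-2.050e+00  a ← 29.957869 − (+4.069e-08/-2.050e+00) = 29.957869
iter 5: u=1.368372  f(a)=-1.421e-14  f'(a)=-2.050e+00  a ← 29.957869 − (-1.421e-14/-2.050e+00) = 29.957869
converged: |Δa| < 1e-12 after 5 iterations
sag = a·(cosh(S/(2a)) − 1) = 29.957869·(cosh(1.368372) − 1) = 32.706040
T_max/T_min = cosh(S/(2a)) = 2.091735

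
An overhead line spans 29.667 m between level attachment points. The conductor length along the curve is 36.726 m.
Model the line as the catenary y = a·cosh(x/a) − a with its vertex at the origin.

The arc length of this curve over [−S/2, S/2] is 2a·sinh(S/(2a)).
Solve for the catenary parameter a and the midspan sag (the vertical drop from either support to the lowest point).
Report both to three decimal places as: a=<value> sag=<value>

a=12.835 sag=9.569

seed: a₀ = √(S³/(24(L−S))) = √(29.667³/(24·7.059)) = 12.414614
iter 1: u=1.194842  f(a)=+5.214e-01  f'(a)=-1.308e+00  a ← 12.414614 − (+5.214e-01/-1.308e+00) = 12.813189
iter 2: u=1.157674  f(a)=+2.616e-02  f'(a)=-1.180e+00  a ← 12.813189 − (+2.616e-02/-1.180e+00) = 12.835363
iter 3: u=1.155674  f(a)=+7.357e-05  f'(a)=-1.173e+00  a ← 12.835363 − (+7.357e-05/-1.173e+00) = 12.835426
iter 4: u=1.155669  f(a)=+5.855e-10  f'(a)=-1.173e+00  a ← 12.835426 − (+5.855e-10/-1.173e+00) = 12.835426
iter 5: u=1.155669  f(a)=+0.000e+00  f'(a)=-1.173e+00  a ← 12.835426 − (+0.000e+00/-1.173e+00) = 12.835426
converged: |Δa| < 1e-12 after 5 iterations
sag = a·(cosh(S/(2a)) − 1) = 12.835426·(cosh(1.155669) − 1) = 9.568769
T_max/T_min = cosh(S/(2a)) = 1.745497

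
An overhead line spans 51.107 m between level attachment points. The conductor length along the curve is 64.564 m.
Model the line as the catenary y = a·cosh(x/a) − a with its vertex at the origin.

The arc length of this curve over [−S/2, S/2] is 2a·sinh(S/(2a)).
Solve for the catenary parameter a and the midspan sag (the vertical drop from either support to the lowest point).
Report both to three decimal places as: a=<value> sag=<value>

seed: a₀ = √(S³/(24(L−S))) = √(51.107³/(24·13.457)) = 20.330162
iter 1: u=1.256926  f(a)=+1.104e+00  f'(a)=-1.545e+00  a ← 20.330162 − (+1.104e+00/-1.545e+00) = 21.044583
iter 2: u=1.214255  f(a)=+6.086e-02  f'(a)=-1.379e+00  a ← 21.044583 − (+6.086e-02/-1.379e+00) = 21.088713
iter 3: u=1.211715  f(a)=+2.088e-04  f'(a)=-1.370e+00  a ← 21.088713 − (+2.088e-04/-1.370e+00) = 21.088865
iter 4: u=1.211706  f(a)=+2.478e-09  f'(a)=-1.370e+00  a ← 21.088865 − (+2.478e-09/-1.370e+00) = 21.088865
iter 5: u=1.211706  f(a)=+0.000e+00  f'(a)=-1.370e+00  a ← 21.088865 − (+0.000e+00/-1.370e+00) = 21.088865
converged: |Δa| < 1e-12 after 5 iterations
sag = a·(cosh(S/(2a)) − 1) = 21.088865·(cosh(1.211706) − 1) = 17.471059
T_max/T_min = cosh(S/(2a)) = 1.828449

a=21.089 sag=17.471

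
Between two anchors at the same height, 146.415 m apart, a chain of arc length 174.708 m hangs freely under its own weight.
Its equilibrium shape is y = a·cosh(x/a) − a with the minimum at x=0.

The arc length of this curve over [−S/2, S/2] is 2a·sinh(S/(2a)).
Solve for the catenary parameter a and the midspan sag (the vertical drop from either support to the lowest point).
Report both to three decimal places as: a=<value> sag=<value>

a=69.877 sag=41.987

seed: a₀ = √(S³/(24(L−S))) = √(146.415³/(24·28.293)) = 67.988152
iter 1: u=1.076768  f(a)=+1.686e+00  f'(a)=-9.329e-01  a ← 67.988152 − (+1.686e+00/-9.329e-01) = 69.795689
iter 2: u=1.048883  f(a)=+6.958e-02  f'(a)=-8.573e-01  a ← 69.795689 − (+6.958e-02/-8.573e-01) = 69.876855
iter 3: u=1.047664  f(a)=+1.298e-04  f'(a)=-8.541e-01  a ← 69.876855 − (+1.298e-04/-8.541e-01) = 69.877007
iter 4: u=1.047662  f(a)=+4.534e-10  f'(a)=-8.541e-01  a ← 69.877007 − (+4.534e-10/-8.541e-01) = 69.877007
iter 5: u=1.047662  f(a)=-2.842e-14  f'(a)=-8.541e-01  a ← 69.877007 − (-2.842e-14/-8.541e-01) = 69.877007
converged: |Δa| < 1e-12 after 5 iterations
sag = a·(cosh(S/(2a)) − 1) = 69.877007·(cosh(1.047662) − 1) = 41.986827
T_max/T_min = cosh(S/(2a)) = 1.600868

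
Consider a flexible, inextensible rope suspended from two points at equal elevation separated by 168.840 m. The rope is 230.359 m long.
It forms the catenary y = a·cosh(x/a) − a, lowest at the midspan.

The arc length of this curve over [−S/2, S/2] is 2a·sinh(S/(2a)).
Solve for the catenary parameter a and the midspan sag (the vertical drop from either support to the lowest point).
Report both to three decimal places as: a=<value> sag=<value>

seed: a₀ = √(S³/(24(L−S))) = √(168.840³/(24·61.519)) = 57.095616
iter 1: u=1.478572  f(a)=+7.085e+00  f'(a)=-2.664e+00  a ← 57.095616 − (+7.085e+00/-2.664e+00) = 59.754949
iter 2: u=1.412770  f(a)=+5.251e-01  f'(a)=-2.283e+00  a ← 59.754949 − (+5.251e-01/-2.283e+00) = 59.984974
iter 3: u=1.407352  f(a)=+3.394e-03  f'(a)=-2.253e+00  a ← 59.984974 − (+3.394e-03/-2.253e+00) = 59.986480
iter 4: u=1.407317  f(a)=+1.439e-07  f'(a)=-2.253e+00  a ← 59.986480 − (+1.439e-07/-2.253e+00) = 59.986480
iter 5: u=1.407317  f(a)=+0.000e+00  f'(a)=-2.253e+00  a ← 59.986480 − (+0.000e+00/-2.253e+00) = 59.986480
converged: |Δa| < 1e-12 after 5 iterations
sag = a·(cosh(S/(2a)) − 1) = 59.986480·(cosh(1.407317) − 1) = 69.877661
T_max/T_min = cosh(S/(2a)) = 2.164890

a=59.986 sag=69.878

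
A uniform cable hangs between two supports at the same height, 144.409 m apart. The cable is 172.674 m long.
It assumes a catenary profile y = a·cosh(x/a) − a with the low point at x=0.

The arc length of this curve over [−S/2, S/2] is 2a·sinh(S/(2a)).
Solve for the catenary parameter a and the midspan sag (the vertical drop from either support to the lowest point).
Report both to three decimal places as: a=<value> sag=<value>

a=68.503 sag=41.709

seed: a₀ = √(S³/(24(L−S))) = √(144.409³/(24·28.265)) = 66.628690
iter 1: u=1.083685  f(a)=+1.707e+00  f'(a)=-9.523e-01  a ← 66.628690 − (+1.707e+00/-9.523e-01) = 68.420960
iter 2: u=1.055298  f(a)=+7.129e-02  f'(a)=-8.743e-01  a ← 68.420960 − (+7.129e-02/-8.743e-01) = 68.502506
iter 3: u=1.054042  f(a)=+1.364e-04  f'(a)=-8.709e-01  a ← 68.502506 − (+1.364e-04/-8.709e-01) = 68.502663
iter 4: u=1.054039  f(a)=+5.014e-10  f'(a)=-8.709e-01  a ← 68.502663 − (+5.014e-10/-8.709e-01) = 68.502663
iter 5: u=1.054039  f(a)=+0.000e+00  f'(a)=-8.709e-01  a ← 68.502663 − (+0.000e+00/-8.709e-01) = 68.502663
converged: |Δa| < 1e-12 after 5 iterations
sag = a·(cosh(S/(2a)) − 1) = 68.502663·(cosh(1.054039) − 1) = 41.709371
T_max/T_min = cosh(S/(2a)) = 1.608872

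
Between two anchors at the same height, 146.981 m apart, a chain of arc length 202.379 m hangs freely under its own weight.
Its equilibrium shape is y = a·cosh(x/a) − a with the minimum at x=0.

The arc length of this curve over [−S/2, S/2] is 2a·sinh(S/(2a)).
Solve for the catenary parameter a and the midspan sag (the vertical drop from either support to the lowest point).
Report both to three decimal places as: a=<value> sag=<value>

seed: a₀ = √(S³/(24(L−S))) = √(146.981³/(24·55.398)) = 48.869639
iter 1: u=1.503807  f(a)=+6.612e+00  f'(a)=-2.823e+00  a ← 48.869639 − (+6.612e+00/-2.823e+00) = 51.211784
iter 2: u=1.435031  f(a)=+5.051e-01  f'(a)=-2.407e+00  a ← 51.211784 − (+5.051e-01/-2.407e+00) = 51.421627
iter 3: u=1.429175  f(a)=+3.485e-03  f'(a)=-2.374e+00  a ← 51.421627 − (+3.485e-03/-2.374e+00) = 51.423095
iter 4: u=1.429134  f(a)=+1.685e-07  f'(a)=-2.373e+00  a ← 51.423095 − (+1.685e-07/-2.373e+00) = 51.423095
iter 5: u=1.429134  f(a)=+2.842e-14  f'(a)=-2.373e+00  a ← 51.423095 − (+2.842e-14/-2.373e+00) = 51.423095
converged: |Δa| < 1e-12 after 5 iterations
sag = a·(cosh(S/(2a)) − 1) = 51.423095·(cosh(1.429134) − 1) = 62.083070
T_max/T_min = cosh(S/(2a)) = 2.207299

a=51.423 sag=62.083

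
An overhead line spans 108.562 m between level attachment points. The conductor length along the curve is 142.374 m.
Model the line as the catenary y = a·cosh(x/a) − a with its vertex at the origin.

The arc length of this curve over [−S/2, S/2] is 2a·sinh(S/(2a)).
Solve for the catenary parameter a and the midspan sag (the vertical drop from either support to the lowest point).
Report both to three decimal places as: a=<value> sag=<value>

seed: a₀ = √(S³/(24(L−S))) = √(108.562³/(24·33.812)) = 39.707789
iter 1: u=1.367011  f(a)=+3.304e+00  f'(a)=-2.043e+00  a ← 39.707789 − (+3.304e+00/-2.043e+00) = 41.324567
iter 2: u=1.313529  f(a)=+2.125e-01  f'(a)=-1.788e+00  a ← 41.324567 − (+2.125e-01/-1.788e+00) = 41.443395
iter 3: u=1.309762  f(a)=+1.013e-03  f'(a)=-1.771e+00  a ← 41.443395 − (+1.013e-03/-1.771e+00) = 41.443967
iter 4: u=1.309744  f(a)=+2.324e-08  f'(a)=-1.771e+00  a ← 41.443967 − (+2.324e-08/-1.771e+00) = 41.443967
iter 5: u=1.309744  f(a)=+0.000e+00  f'(a)=-1.771e+00  a ← 41.443967 − (+0.000e+00/-1.771e+00) = 41.443967
converged: |Δa| < 1e-12 after 5 iterations
sag = a·(cosh(S/(2a)) − 1) = 41.443967·(cosh(1.309744) − 1) = 40.928306
T_max/T_min = cosh(S/(2a)) = 1.987558

a=41.444 sag=40.928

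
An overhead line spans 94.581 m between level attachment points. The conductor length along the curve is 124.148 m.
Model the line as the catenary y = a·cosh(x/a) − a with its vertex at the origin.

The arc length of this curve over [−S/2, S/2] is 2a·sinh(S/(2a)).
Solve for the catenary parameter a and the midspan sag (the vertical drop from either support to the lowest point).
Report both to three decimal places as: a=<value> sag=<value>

seed: a₀ = √(S³/(24(L−S))) = √(94.581³/(24·29.567)) = 34.530002
iter 1: u=1.369548  f(a)=+2.900e+00  f'(a)=-2.056e+00  a ← 34.530002 − (+2.900e+00/-2.056e+00) = 35.940483
iter 2: u=1.315800  f(a)=+1.872e-01  f'(a)=-1.798e+00  a ← 35.940483 − (+1.872e-01/-1.798e+00) = 36.044548
iter 3: u=1.312001  f(a)=+8.985e-04  f'(a)=-1.781e+00  a ← 36.044548 − (+8.985e-04/-1.781e+00) = 36.045053
iter 4: u=1.311983  f(a)=+2.092e-08  f'(a)=-1.781e+00  a ← 36.045053 − (+2.092e-08/-1.781e+00) = 36.045053
iter 5: u=1.311983  f(a)=-2.842e-14  f'(a)=-1.781e+00  a ← 36.045053 − (-2.842e-14/-1.781e+00) = 36.045053
converged: |Δa| < 1e-12 after 5 iterations
sag = a·(cosh(S/(2a)) − 1) = 36.045053·(cosh(1.311983) − 1) = 35.735358
T_max/T_min = cosh(S/(2a)) = 1.991408

a=36.045 sag=35.735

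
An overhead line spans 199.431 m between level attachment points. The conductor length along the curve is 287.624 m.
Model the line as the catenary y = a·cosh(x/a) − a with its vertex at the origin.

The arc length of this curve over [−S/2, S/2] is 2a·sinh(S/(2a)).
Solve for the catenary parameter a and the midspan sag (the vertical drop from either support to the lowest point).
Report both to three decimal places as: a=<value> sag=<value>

a=64.924 sag=92.864

seed: a₀ = √(S³/(24(L−S))) = √(199.431³/(24·88.193)) = 61.216194
iter 1: u=1.628907  f(a)=+1.247e+01  f'(a)=-3.722e+00  a ← 61.216194 − (+1.247e+01/-3.722e+00) = 64.565834
iter 2: u=1.544400  f(a)=+1.096e+00  f'(a)=-3.094e+00  a ← 64.565834 − (+1.096e+00/-3.094e+00) = 64.920248
iter 3: u=1.535969  f(a)=+1.029e-02  f'(a)=-3.036e+00  a ← 64.920248 − (+1.029e-02/-3.036e+00) = 64.923637
iter 4: u=1.535889  f(a)=+9.242e-07  f'(a)=-3.035e+00  a ← 64.923637 − (+9.242e-07/-3.035e+00) = 64.923637
iter 5: u=1.535889  f(a)=+0.000e+00  f'(a)=-3.035e+00  a ← 64.923637 − (+0.000e+00/-3.035e+00) = 64.923637
converged: |Δa| < 1e-12 after 5 iterations
sag = a·(cosh(S/(2a)) − 1) = 64.923637·(cosh(1.535889) − 1) = 92.864100
T_max/T_min = cosh(S/(2a)) = 2.430359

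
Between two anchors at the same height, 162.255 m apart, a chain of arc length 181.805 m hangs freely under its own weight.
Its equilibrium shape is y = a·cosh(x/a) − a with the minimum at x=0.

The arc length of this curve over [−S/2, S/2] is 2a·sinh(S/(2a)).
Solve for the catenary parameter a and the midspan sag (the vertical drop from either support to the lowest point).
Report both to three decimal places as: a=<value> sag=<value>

seed: a₀ = √(S³/(24(L−S))) = √(162.255³/(24·19.550)) = 95.415324
iter 1: u=0.850257  f(a)=+7.190e-01  f'(a)=-4.402e-01  a ← 95.415324 − (+7.190e-01/-4.402e-01) = 97.048620
iter 2: u=0.835947  f(a)=+1.888e-02  f'(a)=-4.173e-01  a ← 97.048620 − (+1.888e-02/-4.173e-01) = 97.093849
iter 3: u=0.835558  f(a)=+1.379e-05  f'(a)=-4.167e-01  a ← 97.093849 − (+1.379e-05/-4.167e-01) = 97.093882
iter 4: u=0.835557  f(a)=+7.361e-12  f'(a)=-4.167e-01  a ← 97.093882 − (+7.361e-12/-4.167e-01) = 97.093882
converged: |Δa| < 1e-12 after 4 iterations
sag = a·(cosh(S/(2a)) − 1) = 97.093882·(cosh(0.835557) − 1) = 35.911706
T_max/T_min = cosh(S/(2a)) = 1.369866

a=97.094 sag=35.912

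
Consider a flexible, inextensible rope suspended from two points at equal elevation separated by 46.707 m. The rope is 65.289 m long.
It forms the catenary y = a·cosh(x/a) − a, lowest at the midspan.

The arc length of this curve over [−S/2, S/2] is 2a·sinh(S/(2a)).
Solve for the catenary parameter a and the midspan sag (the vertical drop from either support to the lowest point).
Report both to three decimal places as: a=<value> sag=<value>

a=15.946 sag=20.385

seed: a₀ = √(S³/(24(L−S))) = √(46.707³/(24·18.582)) = 15.115451
iter 1: u=1.545008  f(a)=+2.348e+00  f'(a)=-3.098e+00  a ← 15.115451 − (+2.348e+00/-3.098e+00) = 15.873430
iter 2: u=1.471232  f(a)=+1.882e-01  f'(a)=-2.620e+00  a ← 15.873430 − (+1.882e-01/-2.620e+00) = 15.945268
iter 3: u=1.464604  f(a)=+1.441e-03  f'(a)=-2.580e+00  a ← 15.945268 − (+1.441e-03/-2.580e+00) = 15.945827
iter 4: u=1.464552  f(a)=+8.598e-08  f'(a)=-2.579e+00  a ← 15.945827 − (+8.598e-08/-2.579e+00) = 15.945827
iter 5: u=1.464552  f(a)=+0.000e+00  f'(a)=-2.579e+00  a ← 15.945827 − (+0.000e+00/-2.579e+00) = 15.945827
converged: |Δa| < 1e-12 after 5 iterations
sag = a·(cosh(S/(2a)) − 1) = 15.945827·(cosh(1.464552) − 1) = 20.385052
T_max/T_min = cosh(S/(2a)) = 2.278394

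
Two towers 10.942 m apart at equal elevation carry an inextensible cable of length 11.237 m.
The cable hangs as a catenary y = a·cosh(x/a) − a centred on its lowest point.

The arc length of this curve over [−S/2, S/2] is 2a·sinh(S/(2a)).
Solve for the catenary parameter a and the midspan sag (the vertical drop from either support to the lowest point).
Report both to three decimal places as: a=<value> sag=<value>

a=13.657 sag=1.111

seed: a₀ = √(S³/(24(L−S))) = √(10.942³/(24·0.295)) = 13.602804
iter 1: u=0.402196  f(a)=+2.395e-03  f'(a)=-4.408e-02  a ← 13.602804 − (+2.395e-03/-4.408e-02) = 13.657143
iter 2: u=0.400596  f(a)=+1.443e-05  f'(a)=-4.355e-02  a ← 13.657143 − (+1.443e-05/-4.355e-02) = 13.657474
iter 3: u=0.400587  f(a)=+5.306e-10  f'(a)=-4.355e-02  a ← 13.657474 − (+5.306e-10/-4.355e-02) = 13.657474
iter 4: u=0.400587  f(a)=+0.000e+00  f'(a)=-4.355e-02  a ← 13.657474 − (+0.000e+00/-4.355e-02) = 13.657474
converged: |Δa| < 1e-12 after 4 iterations
sag = a·(cosh(S/(2a)) − 1) = 13.657474·(cosh(0.400587) − 1) = 1.110537
T_max/T_min = cosh(S/(2a)) = 1.081313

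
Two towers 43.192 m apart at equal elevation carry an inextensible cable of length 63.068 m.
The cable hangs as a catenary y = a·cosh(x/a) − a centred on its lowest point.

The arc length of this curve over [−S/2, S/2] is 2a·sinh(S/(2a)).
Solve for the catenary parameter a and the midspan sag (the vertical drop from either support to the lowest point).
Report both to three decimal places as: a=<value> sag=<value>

seed: a₀ = √(S³/(24(L−S))) = √(43.192³/(24·19.876)) = 12.996753
iter 1: u=1.661646  f(a)=+2.931e+00  f'(a)=-3.991e+00  a ← 12.996753 − (+2.931e+00/-3.991e+00) = 13.731302
iter 2: u=1.572757  f(a)=+2.669e-01  f'(a)=-3.294e+00  a ← 13.731302 − (+2.669e-01/-3.294e+00) = 13.812313
iter 3: u=1.563533  f(a)=+2.701e-03  f'(a)=-3.228e+00  a ← 13.812313 − (+2.701e-03/-3.228e+00) = 13.813149
iter 4: u=1.563438  f(a)=+2.830e-07  f'(a)=-3.227e+00  a ← 13.813149 − (+2.830e-07/-3.227e+00) = 13.813149
iter 5: u=1.563438  f(a)=+1.421e-14  f'(a)=-3.227e+00  a ← 13.813149 − (+1.421e-14/-3.227e+00) = 13.813149
converged: |Δa| < 1e-12 after 5 iterations
sag = a·(cosh(S/(2a)) − 1) = 13.813149·(cosh(1.563438) − 1) = 20.613530
T_max/T_min = cosh(S/(2a)) = 2.492312

a=13.813 sag=20.614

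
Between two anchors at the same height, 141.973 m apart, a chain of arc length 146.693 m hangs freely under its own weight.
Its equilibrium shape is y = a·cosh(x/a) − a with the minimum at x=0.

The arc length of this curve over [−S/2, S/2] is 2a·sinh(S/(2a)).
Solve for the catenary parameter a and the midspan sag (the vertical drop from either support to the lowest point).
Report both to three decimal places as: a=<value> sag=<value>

seed: a₀ = √(S³/(24(L−S))) = √(141.973³/(24·4.720)) = 158.939565
iter 1: u=0.446626  f(a)=+4.730e-02  f'(a)=-6.059e-02  a ← 158.939565 − (+4.730e-02/-6.059e-02) = 159.720265
iter 2: u=0.444443  f(a)=+3.508e-04  f'(a)=-5.969e-02  a ← 159.720265 − (+3.508e-04/-5.969e-02) = 159.726142
iter 3: u=0.444426  f(a)=+1.961e-08  f'(a)=-5.968e-02  a ← 159.726142 − (+1.961e-08/-5.968e-02) = 159.726142
iter 4: u=0.444426  f(a)=+0.000e+00  f'(a)=-5.968e-02  a ← 159.726142 − (+0.000e+00/-5.968e-02) = 159.726142
converged: |Δa| < 1e-12 after 4 iterations
sag = a·(cosh(S/(2a)) − 1) = 159.726142·(cosh(0.444426) − 1) = 16.035485
T_max/T_min = cosh(S/(2a)) = 1.100394

a=159.726 sag=16.035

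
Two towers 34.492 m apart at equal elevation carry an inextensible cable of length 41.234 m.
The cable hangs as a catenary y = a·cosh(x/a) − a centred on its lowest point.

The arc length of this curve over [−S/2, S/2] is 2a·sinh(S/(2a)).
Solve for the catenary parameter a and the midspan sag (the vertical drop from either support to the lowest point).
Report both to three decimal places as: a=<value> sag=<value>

seed: a₀ = √(S³/(24(L−S))) = √(34.492³/(24·6.742)) = 15.924931
iter 1: u=1.082956  f(a)=+4.066e-01  f'(a)=-9.503e-01  a ← 15.924931 − (+4.066e-01/-9.503e-01) = 16.352775
iter 2: u=1.054622  f(a)=+1.696e-02  f'(a)=-8.725e-01  a ← 16.352775 − (+1.696e-02/-8.725e-01) = 16.372215
iter 3: u=1.053370  f(a)=+3.236e-05  f'(a)=-8.692e-01  a ← 16.372215 − (+3.236e-05/-8.692e-01) = 16.372252
iter 4: u=1.053368  f(a)=+1.183e-10  f'(a)=-8.692e-01  a ← 16.372252 − (+1.183e-10/-8.692e-01) = 16.372252
iter 5: u=1.053368  f(a)=+0.000e+00  f'(a)=-8.692e-01  a ← 16.372252 − (+0.000e+00/-8.692e-01) = 16.372252
converged: |Δa| < 1e-12 after 5 iterations
sag = a·(cosh(S/(2a)) − 1) = 16.372252·(cosh(1.053368) − 1) = 9.954755
T_max/T_min = cosh(S/(2a)) = 1.608026

a=16.372 sag=9.955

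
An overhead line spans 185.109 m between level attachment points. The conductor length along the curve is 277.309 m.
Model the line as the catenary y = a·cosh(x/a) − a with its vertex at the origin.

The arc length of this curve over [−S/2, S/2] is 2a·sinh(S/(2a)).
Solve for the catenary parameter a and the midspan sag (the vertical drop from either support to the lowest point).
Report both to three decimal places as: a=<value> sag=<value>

seed: a₀ = √(S³/(24(L−S))) = √(185.109³/(24·92.200)) = 53.538996
iter 1: u=1.728731  f(a)=+1.480e+01  f'(a)=-4.590e+00  a ← 53.538996 − (+1.480e+01/-4.590e+00) = 56.763437
iter 2: u=1.630530  f(a)=+1.442e+00  f'(a)=-3.735e+00  a ← 56.763437 − (+1.442e+00/-3.735e+00) = 57.149620
iter 3: u=1.619512  f(a)=+1.697e-02  f'(a)=-3.648e+00  a ← 57.149620 − (+1.697e-02/-3.648e+00) = 57.154272
iter 4: u=1.619380  f(a)=+2.409e-06  f'(a)=-3.647e+00  a ← 57.154272 − (+2.409e-06/-3.647e+00) = 57.154273
iter 5: u=1.619380  f(a)=+5.684e-14  f'(a)=-3.647e+00  a ← 57.154273 − (+5.684e-14/-3.647e+00) = 57.154273
converged: |Δa| < 1e-12 after 5 iterations
sag = a·(cosh(S/(2a)) − 1) = 57.154273·(cosh(1.619380) − 1) = 92.817996
T_max/T_min = cosh(S/(2a)) = 2.623990

a=57.154 sag=92.818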